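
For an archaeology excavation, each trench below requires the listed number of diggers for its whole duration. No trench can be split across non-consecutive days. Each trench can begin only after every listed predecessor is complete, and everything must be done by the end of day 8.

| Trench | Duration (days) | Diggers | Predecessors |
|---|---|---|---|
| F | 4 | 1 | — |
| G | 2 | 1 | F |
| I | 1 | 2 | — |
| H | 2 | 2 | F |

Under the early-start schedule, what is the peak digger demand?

Early-start schedule: F@1, G@5, I@1, H@5.
Load per day: day 1: 3, day 2: 1, day 3: 1, day 4: 1, day 5: 3, day 6: 3, day 7: 0, day 8: 0.
Peak is 3.

3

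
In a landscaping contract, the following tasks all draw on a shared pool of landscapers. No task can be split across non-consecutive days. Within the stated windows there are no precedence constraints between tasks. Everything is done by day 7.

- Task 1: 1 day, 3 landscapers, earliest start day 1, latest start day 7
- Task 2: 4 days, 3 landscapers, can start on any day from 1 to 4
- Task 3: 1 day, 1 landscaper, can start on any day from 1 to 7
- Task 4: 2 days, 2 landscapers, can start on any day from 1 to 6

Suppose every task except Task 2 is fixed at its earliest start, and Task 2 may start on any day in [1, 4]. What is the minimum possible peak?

6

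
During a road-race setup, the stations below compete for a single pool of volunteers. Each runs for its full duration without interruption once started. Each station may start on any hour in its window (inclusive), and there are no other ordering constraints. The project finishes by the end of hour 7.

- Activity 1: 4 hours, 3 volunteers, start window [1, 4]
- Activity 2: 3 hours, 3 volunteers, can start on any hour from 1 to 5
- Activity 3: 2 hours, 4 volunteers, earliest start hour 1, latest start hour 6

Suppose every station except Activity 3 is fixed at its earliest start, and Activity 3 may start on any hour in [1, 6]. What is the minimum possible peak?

6

Activity 3@1: h1:10  h2:10  h3:6  h4:3  h5:0  h6:0  h7:0 → peak 10
Activity 3@2: h1:6  h2:10  h3:10  h4:3  h5:0  h6:0  h7:0 → peak 10
Activity 3@3: h1:6  h2:6  h3:10  h4:7  h5:0  h6:0  h7:0 → peak 10
Activity 3@4: h1:6  h2:6  h3:6  h4:7  h5:4  h6:0  h7:0 → peak 7
Activity 3@5: h1:6  h2:6  h3:6  h4:3  h5:4  h6:4  h7:0 → peak 6
Activity 3@6: h1:6  h2:6  h3:6  h4:3  h5:0  h6:4  h7:4 → peak 6
Best is Activity 3@5, peak 6.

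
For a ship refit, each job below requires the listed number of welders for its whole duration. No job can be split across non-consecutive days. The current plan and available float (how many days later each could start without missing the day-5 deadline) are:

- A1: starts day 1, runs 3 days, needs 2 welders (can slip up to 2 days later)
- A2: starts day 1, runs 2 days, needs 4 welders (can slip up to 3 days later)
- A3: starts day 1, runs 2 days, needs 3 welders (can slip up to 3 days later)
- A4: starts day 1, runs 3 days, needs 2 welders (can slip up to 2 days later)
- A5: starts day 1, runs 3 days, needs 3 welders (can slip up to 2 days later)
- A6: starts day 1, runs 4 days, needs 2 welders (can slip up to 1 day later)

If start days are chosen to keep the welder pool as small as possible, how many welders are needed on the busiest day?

9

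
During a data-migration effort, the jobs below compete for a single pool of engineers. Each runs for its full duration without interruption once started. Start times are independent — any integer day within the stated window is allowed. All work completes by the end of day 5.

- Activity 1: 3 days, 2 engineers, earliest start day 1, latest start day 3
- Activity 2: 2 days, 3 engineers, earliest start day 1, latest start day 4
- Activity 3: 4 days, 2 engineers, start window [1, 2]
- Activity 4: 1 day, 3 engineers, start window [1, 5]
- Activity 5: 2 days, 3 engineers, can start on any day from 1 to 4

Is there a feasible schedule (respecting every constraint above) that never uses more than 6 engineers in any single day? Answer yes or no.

no

The minimum achievable peak is 7; 6 < 7, so no feasible schedule stays within the cap.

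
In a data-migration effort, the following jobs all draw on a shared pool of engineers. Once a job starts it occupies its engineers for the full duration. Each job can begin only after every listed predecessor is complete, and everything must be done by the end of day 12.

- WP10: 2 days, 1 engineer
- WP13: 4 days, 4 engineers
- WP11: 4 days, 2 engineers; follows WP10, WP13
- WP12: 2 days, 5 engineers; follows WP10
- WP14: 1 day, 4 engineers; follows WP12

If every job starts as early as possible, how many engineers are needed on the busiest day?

9

Early-start schedule: WP10@1, WP13@1, WP11@5, WP12@3, WP14@5.
Load per day: day 1: 5, day 2: 5, day 3: 9, day 4: 9, day 5: 6, day 6: 2, day 7: 2, day 8: 2, day 9: 0, day 10: 0, day 11: 0, day 12: 0.
Peak is 9.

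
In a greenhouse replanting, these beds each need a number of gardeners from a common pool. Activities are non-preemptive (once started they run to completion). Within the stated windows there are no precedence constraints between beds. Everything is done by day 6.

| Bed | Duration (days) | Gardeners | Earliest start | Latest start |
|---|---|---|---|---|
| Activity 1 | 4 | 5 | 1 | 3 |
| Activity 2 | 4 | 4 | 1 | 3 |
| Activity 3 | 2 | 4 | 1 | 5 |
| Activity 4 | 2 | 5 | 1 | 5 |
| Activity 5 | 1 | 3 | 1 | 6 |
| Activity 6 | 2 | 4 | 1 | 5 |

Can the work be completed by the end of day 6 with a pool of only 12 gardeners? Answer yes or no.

yes

Schedule Activity 1@1, Activity 2@3, Activity 3@5, Activity 4@1, Activity 5@3, Activity 6@5: d1:10  d2:10  d3:12  d4:9  d5:12  d6:12 — peak 12 ≤ 12.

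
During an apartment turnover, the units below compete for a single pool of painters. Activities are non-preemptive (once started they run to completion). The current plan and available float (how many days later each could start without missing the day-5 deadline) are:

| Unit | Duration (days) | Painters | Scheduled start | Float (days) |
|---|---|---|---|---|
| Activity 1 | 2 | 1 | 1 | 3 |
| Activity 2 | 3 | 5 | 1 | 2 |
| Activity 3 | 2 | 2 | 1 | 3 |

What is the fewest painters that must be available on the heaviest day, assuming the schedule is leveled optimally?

5

Early-start (Activity 1@1, Activity 2@1, Activity 3@1) gives peak 8: d1:8  d2:8  d3:5  d4:0  d5:0.
Shift Activity 2→3.
Schedule Activity 1@1, Activity 2@3, Activity 3@1: d1:3  d2:3  d3:5  d4:5  d5:5 — peak 5.
Total painter-days = 21 over 5 days ⇒ peak ≥ ⌈21/5⌉ = 5, so 5 is optimal.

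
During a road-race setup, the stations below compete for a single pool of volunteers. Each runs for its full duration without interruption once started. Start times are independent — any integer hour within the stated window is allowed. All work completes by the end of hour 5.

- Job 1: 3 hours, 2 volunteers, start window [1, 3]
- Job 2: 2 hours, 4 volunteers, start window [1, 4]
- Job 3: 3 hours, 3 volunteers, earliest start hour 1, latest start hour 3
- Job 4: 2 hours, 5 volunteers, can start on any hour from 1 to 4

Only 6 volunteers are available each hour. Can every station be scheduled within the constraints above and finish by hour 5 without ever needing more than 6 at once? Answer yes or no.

Total volunteer-hours = 33; over 5 hours the average is 33/5 > 6, so some hour must exceed 6.

no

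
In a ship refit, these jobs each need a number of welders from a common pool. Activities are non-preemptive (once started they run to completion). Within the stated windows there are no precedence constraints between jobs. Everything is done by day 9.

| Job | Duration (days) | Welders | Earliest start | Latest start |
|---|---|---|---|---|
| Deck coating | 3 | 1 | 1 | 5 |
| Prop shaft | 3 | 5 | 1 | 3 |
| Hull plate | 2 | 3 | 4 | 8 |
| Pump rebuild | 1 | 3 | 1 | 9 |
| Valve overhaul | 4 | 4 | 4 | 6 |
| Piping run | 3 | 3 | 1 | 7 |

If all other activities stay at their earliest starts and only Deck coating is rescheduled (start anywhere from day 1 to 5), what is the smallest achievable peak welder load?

Deck coating@1: d1:12  d2:9  d3:9  d4:7  d5:7  d6:4  d7:4  d8:0  d9:0 → peak 12
Deck coating@2: d1:11  d2:9  d3:9  d4:8  d5:7  d6:4  d7:4  d8:0  d9:0 → peak 11
Deck coating@3: d1:11  d2:8  d3:9  d4:8  d5:8  d6:4  d7:4  d8:0  d9:0 → peak 11
Deck coating@4: d1:11  d2:8  d3:8  d4:8  d5:8  d6:5  d7:4  d8:0  d9:0 → peak 11
Deck coating@5: d1:11  d2:8  d3:8  d4:7  d5:8  d6:5  d7:5  d8:0  d9:0 → peak 11
Best is Deck coating@2, peak 11.

11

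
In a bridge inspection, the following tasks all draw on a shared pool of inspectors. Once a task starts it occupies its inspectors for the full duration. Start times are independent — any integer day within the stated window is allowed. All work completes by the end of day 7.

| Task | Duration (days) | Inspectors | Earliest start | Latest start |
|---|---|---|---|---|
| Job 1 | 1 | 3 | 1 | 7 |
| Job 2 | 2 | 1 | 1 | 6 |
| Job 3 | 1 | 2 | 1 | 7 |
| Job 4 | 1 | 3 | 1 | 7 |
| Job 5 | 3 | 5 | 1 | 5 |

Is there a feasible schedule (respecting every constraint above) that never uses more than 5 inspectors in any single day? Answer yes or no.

Schedule Job 1@1, Job 2@1, Job 3@2, Job 4@3, Job 5@4: d1:4  d2:3  d3:3  d4:5  d5:5  d6:5  d7:0 — peak 5 ≤ 5.

yes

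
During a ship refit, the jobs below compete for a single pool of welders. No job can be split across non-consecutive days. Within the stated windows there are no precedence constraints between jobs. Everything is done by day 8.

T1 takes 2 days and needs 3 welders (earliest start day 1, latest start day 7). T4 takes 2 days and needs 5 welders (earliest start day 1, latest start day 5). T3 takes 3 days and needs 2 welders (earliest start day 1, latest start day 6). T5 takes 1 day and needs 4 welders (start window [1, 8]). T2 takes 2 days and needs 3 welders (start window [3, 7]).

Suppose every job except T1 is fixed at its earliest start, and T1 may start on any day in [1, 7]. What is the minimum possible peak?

11

T1@1: d1:14  d2:10  d3:5  d4:3  d5:0  d6:0  d7:0  d8:0 → peak 14
T1@2: d1:11  d2:10  d3:8  d4:3  d5:0  d6:0  d7:0  d8:0 → peak 11
T1@3: d1:11  d2:7  d3:8  d4:6  d5:0  d6:0  d7:0  d8:0 → peak 11
T1@4: d1:11  d2:7  d3:5  d4:6  d5:3  d6:0  d7:0  d8:0 → peak 11
T1@5: d1:11  d2:7  d3:5  d4:3  d5:3  d6:3  d7:0  d8:0 → peak 11
T1@6: d1:11  d2:7  d3:5  d4:3  d5:0  d6:3  d7:3  d8:0 → peak 11
T1@7: d1:11  d2:7  d3:5  d4:3  d5:0  d6:0  d7:3  d8:3 → peak 11
Best is T1@2, peak 11.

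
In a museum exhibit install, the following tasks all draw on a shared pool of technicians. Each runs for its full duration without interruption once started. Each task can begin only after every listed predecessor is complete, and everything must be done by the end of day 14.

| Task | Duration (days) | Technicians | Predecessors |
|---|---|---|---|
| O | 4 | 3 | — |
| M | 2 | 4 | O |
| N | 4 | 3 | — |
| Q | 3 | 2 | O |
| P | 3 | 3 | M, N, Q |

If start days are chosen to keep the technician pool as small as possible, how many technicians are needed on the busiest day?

Early-start (O@1, M@5, N@1, Q@5, P@8) gives peak 6: d1:6  d2:6  d3:6  d4:6  d5:6  d6:6  d7:2  d8:3  d9:3  d10:3  d11:0  d12:0  d13:0  d14:0.
Shift N→7, Q→7, P→11.
Schedule O@1, M@5, N@7, Q@7, P@11: d1:3  d2:3  d3:3  d4:3  d5:4  d6:4  d7:5  d8:5  d9:5  d10:3  d11:3  d12:3  d13:3  d14:0 — peak 5.

5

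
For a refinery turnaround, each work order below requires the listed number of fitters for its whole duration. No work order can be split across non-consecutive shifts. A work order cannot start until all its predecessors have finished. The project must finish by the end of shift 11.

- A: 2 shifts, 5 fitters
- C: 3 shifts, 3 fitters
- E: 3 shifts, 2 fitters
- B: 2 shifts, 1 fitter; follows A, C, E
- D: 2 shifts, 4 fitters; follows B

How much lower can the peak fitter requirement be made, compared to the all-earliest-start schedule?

5

Early-start peak: s1:10  s2:10  s3:5  s4:1  s5:1  s6:4  s7:4  s8:0  s9:0  s10:0  s11:0 ⇒ 10.
Leveled (A@1, C@3, E@3, B@6, D@8): s1:5  s2:5  s3:5  s4:5  s5:5  s6:1  s7:1  s8:4  s9:4  s10:0  s11:0 ⇒ 5.
Reduction 10 − 5 = 5.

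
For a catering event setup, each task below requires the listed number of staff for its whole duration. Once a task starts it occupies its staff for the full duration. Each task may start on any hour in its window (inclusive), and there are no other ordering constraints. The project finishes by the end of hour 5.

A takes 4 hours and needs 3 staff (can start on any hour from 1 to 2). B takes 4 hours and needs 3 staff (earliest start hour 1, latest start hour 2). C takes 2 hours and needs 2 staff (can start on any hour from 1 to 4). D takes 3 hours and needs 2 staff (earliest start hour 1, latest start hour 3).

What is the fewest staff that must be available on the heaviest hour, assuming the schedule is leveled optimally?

8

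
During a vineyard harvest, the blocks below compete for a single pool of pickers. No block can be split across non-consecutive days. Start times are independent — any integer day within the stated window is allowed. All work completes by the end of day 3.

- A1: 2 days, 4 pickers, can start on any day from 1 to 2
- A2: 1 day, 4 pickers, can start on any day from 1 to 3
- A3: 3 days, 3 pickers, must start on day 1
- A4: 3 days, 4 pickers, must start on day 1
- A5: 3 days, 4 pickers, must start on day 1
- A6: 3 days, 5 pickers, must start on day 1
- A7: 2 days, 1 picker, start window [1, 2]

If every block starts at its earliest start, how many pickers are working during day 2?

21

At early start, day 2 has: A1, A3, A4, A5, A6, A7.
Demand: 4 + 3 + 4 + 4 + 5 + 1 = 21.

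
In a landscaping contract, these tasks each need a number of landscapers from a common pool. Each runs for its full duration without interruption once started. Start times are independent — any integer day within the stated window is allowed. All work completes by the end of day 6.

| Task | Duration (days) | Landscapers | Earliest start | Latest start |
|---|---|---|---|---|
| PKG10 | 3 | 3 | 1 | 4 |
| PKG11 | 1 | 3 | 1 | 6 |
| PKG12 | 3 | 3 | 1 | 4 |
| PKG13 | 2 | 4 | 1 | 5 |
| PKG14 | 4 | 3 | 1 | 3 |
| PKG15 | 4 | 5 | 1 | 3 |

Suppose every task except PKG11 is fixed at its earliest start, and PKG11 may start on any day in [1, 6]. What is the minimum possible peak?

PKG11@1: d1:21  d2:18  d3:14  d4:8  d5:0  d6:0 → peak 21
PKG11@2: d1:18  d2:21  d3:14  d4:8  d5:0  d6:0 → peak 21
PKG11@3: d1:18  d2:18  d3:17  d4:8  d5:0  d6:0 → peak 18
PKG11@4: d1:18  d2:18  d3:14  d4:11  d5:0  d6:0 → peak 18
PKG11@5: d1:18  d2:18  d3:14  d4:8  d5:3  d6:0 → peak 18
PKG11@6: d1:18  d2:18  d3:14  d4:8  d5:0  d6:3 → peak 18
Best is PKG11@3, peak 18.

18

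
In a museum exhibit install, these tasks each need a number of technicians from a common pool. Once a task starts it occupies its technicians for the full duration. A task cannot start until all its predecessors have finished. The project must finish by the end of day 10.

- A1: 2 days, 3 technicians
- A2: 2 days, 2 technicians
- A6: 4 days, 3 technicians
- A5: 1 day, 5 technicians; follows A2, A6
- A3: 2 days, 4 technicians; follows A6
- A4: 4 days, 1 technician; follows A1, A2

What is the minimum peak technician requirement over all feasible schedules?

5

Early-start (A1@1, A2@1, A6@1, A5@5, A3@5, A4@3) gives peak 10: d1:8  d2:8  d3:4  d4:4  d5:10  d6:5  d7:0  d8:0  d9:0  d10:0.
Shift A6→3, A5→7, A3→8.
Schedule A1@1, A2@1, A6@3, A5@7, A3@8, A4@3: d1:5  d2:5  d3:4  d4:4  d5:4  d6:4  d7:5  d8:4  d9:4  d10:0 — peak 5.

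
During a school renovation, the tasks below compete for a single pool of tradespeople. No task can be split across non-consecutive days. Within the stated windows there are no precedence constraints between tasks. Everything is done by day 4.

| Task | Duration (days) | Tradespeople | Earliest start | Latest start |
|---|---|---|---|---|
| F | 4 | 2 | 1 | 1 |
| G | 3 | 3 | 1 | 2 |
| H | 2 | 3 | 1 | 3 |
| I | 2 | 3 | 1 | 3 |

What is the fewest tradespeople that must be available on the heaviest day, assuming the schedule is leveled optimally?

Early-start (F@1, G@1, H@1, I@1) gives peak 11: d1:11  d2:11  d3:5  d4:2.
Shift I→3.
Schedule F@1, G@1, H@1, I@3: d1:8  d2:8  d3:8  d4:5 — peak 8.
Total tradesperson-days = 29 over 4 days ⇒ peak ≥ ⌈29/4⌉ = 8, so 8 is optimal.

8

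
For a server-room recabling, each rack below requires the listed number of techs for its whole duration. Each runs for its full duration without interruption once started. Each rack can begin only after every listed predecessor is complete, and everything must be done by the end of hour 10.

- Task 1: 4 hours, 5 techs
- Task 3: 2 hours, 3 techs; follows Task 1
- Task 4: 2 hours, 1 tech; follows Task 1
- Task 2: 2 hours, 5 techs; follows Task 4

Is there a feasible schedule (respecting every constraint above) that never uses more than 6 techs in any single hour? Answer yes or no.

yes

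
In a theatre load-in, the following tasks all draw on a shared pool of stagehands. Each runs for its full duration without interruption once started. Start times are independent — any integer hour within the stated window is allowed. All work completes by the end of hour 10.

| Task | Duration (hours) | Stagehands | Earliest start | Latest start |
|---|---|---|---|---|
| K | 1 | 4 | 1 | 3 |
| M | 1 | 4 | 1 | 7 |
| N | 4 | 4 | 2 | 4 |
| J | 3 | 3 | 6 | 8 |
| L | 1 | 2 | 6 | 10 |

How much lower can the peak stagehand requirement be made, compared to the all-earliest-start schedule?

Early-start peak: h1:8  h2:4  h3:4  h4:4  h5:4  h6:5  h7:3  h8:3  h9:0  h10:0 ⇒ 8.
Leveled (K@1, M@2, N@3, J@7, L@10): h1:4  h2:4  h3:4  h4:4  h5:4  h6:4  h7:3  h8:3  h9:3  h10:2 ⇒ 4.
Reduction 8 − 4 = 4.

4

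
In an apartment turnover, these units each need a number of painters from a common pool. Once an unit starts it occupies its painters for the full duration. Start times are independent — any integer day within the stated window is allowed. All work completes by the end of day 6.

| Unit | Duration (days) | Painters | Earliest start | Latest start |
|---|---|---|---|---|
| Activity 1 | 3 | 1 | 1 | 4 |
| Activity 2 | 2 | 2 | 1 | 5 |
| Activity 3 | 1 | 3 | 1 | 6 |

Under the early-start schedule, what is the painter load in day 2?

At early start, day 2 has: Activity 1, Activity 2.
Demand: 1 + 2 = 3.

3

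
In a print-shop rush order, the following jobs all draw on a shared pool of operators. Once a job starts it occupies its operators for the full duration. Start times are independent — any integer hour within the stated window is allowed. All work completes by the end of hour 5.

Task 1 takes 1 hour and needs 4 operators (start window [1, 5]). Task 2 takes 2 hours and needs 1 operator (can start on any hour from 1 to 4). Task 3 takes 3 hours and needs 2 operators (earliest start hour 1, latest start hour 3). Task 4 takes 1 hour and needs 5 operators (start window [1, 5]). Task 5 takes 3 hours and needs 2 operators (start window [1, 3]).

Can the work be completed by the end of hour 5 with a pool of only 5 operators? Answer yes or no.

Schedule Task 1@1, Task 2@1, Task 3@2, Task 4@5, Task 5@2: h1:5  h2:5  h3:4  h4:4  h5:5 — peak 5 ≤ 5.

yes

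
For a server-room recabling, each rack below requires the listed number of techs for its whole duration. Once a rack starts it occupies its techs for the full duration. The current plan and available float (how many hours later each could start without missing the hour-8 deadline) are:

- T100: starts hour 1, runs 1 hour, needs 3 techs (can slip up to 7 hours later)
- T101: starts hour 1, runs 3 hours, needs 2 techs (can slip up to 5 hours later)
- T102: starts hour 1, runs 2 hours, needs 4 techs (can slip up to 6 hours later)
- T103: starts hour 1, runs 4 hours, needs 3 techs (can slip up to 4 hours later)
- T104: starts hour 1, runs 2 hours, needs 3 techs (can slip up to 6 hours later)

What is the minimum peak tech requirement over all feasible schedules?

6

Early-start (T100@1, T101@1, T102@1, T103@1, T104@1) gives peak 15: h1:15  h2:12  h3:5  h4:3  h5:0  h6:0  h7:0  h8:0.
Shift T102→2, T103→4, T104→4.
Schedule T100@1, T101@1, T102@2, T103@4, T104@4: h1:5  h2:6  h3:6  h4:6  h5:6  h6:3  h7:3  h8:0 — peak 6.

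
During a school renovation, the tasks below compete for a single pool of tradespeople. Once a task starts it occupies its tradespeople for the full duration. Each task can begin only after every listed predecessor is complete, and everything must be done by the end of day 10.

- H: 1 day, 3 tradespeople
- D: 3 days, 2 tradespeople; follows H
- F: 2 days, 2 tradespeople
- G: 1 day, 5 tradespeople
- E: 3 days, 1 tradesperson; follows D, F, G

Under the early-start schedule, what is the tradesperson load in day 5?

At early start, day 5 has: E.
Demand: 1 = 1.

1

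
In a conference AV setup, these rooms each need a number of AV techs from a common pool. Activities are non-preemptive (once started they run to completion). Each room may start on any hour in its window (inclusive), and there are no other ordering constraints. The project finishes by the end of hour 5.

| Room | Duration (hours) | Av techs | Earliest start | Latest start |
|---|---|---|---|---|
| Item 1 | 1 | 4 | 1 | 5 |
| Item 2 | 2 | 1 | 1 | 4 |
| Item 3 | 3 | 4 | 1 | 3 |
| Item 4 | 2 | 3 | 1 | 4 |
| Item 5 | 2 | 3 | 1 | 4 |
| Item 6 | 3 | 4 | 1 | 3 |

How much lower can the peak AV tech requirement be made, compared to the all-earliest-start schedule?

9

Early-start peak: h1:19  h2:15  h3:8  h4:0  h5:0 ⇒ 19.
Leveled (Item 1@1, Item 2@1, Item 3@1, Item 4@4, Item 5@4, Item 6@2): h1:9  h2:9  h3:8  h4:10  h5:6 ⇒ 10.
Reduction 19 − 10 = 9.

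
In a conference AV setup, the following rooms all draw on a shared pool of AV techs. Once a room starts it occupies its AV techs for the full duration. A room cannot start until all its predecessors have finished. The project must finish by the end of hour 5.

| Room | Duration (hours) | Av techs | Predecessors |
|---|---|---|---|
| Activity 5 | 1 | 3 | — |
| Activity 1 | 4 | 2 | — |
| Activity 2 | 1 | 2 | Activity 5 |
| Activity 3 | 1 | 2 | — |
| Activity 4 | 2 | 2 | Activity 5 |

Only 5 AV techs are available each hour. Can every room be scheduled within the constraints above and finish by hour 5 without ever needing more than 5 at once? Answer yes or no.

Schedule Activity 5@1, Activity 1@2, Activity 2@2, Activity 3@3, Activity 4@4: h1:3  h2:4  h3:4  h4:4  h5:4 — peak 4 ≤ 5.

yes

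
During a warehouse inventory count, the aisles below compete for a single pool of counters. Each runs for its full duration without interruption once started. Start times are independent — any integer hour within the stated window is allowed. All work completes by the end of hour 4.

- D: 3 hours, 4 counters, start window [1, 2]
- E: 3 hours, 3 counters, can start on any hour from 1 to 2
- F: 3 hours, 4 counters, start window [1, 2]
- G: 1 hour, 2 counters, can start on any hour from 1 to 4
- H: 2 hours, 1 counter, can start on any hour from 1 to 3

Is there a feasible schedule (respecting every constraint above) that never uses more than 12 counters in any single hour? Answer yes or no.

Schedule D@1, E@1, F@1, G@4, H@1: h1:12  h2:12  h3:11  h4:2 — peak 12 ≤ 12.

yes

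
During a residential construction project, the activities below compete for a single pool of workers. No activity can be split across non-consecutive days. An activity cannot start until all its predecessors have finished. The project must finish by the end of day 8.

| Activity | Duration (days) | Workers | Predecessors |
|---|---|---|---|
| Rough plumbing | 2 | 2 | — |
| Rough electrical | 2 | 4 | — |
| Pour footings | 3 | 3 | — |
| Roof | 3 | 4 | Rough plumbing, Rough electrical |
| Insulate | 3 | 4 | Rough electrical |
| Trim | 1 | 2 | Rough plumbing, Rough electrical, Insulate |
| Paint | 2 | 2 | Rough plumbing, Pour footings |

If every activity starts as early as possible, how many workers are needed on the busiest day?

11

Early-start schedule: Rough plumbing@1, Rough electrical@1, Pour footings@1, Roof@3, Insulate@3, Trim@6, Paint@4.
Load per day: day 1: 9, day 2: 9, day 3: 11, day 4: 10, day 5: 10, day 6: 2, day 7: 0, day 8: 0.
Peak is 11.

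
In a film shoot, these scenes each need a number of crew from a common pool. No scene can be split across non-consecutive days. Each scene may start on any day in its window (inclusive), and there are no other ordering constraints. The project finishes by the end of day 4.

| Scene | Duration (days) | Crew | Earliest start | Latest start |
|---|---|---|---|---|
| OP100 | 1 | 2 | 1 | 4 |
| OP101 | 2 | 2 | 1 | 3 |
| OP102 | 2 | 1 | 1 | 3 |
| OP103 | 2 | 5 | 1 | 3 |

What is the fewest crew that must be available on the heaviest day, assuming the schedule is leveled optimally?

5

Early-start (OP100@1, OP101@1, OP102@1, OP103@1) gives peak 10: d1:10  d2:8  d3:0  d4:0.
Shift OP103→3.
Schedule OP100@1, OP101@1, OP102@1, OP103@3: d1:5  d2:3  d3:5  d4:5 — peak 5.
Total crew member-days = 18 over 4 days ⇒ peak ≥ ⌈18/4⌉ = 5, so 5 is optimal.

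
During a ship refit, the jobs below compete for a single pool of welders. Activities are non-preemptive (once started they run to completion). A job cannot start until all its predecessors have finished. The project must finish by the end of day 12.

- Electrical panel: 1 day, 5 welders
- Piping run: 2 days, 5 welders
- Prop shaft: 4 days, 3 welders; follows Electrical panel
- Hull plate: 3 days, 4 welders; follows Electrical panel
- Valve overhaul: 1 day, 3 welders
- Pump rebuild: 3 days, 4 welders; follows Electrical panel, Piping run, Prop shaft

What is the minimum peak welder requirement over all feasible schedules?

Early-start (Electrical panel@1, Piping run@1, Prop shaft@2, Hull plate@2, Valve overhaul@1, Pump rebuild@6) gives peak 13: d1:13  d2:12  d3:7  d4:7  d5:3  d6:4  d7:4  d8:4  d9:0  d10:0  d11:0  d12:0.
Shift Piping run→2, Prop shaft→4, Hull plate→4, Valve overhaul→7, Pump rebuild→8.
Schedule Electrical panel@1, Piping run@2, Prop shaft@4, Hull plate@4, Valve overhaul@7, Pump rebuild@8: d1:5  d2:5  d3:5  d4:7  d5:7  d6:7  d7:6  d8:4  d9:4  d10:4  d11:0  d12:0 — peak 7.

7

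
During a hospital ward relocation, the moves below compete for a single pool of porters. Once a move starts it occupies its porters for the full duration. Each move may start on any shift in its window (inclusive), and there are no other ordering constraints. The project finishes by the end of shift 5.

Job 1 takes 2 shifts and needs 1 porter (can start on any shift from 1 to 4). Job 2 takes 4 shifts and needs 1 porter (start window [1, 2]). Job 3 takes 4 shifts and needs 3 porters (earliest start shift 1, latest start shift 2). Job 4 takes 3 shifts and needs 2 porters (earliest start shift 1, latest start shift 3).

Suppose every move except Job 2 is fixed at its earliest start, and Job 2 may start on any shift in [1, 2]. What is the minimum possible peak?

7

Job 2@1: s1:7  s2:7  s3:6  s4:4  s5:0 → peak 7
Job 2@2: s1:6  s2:7  s3:6  s4:4  s5:1 → peak 7
Best is Job 2@1, peak 7.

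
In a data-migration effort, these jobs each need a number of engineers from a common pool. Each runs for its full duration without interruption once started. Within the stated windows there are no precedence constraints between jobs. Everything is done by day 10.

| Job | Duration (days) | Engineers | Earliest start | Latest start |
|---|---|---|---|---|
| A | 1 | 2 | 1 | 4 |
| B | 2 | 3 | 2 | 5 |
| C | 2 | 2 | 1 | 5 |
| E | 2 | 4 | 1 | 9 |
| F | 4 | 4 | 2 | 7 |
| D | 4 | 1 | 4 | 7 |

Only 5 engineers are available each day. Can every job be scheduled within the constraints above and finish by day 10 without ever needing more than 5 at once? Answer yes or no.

yes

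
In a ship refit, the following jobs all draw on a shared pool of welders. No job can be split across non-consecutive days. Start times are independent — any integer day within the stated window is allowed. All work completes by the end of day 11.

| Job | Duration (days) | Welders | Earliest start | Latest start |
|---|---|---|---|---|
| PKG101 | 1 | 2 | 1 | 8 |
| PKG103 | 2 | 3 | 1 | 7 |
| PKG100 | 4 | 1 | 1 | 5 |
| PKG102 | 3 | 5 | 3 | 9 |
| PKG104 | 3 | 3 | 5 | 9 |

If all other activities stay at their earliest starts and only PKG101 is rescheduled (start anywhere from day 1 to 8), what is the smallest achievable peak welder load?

PKG101@1: d1:6  d2:4  d3:6  d4:6  d5:8  d6:3  d7:3  d8:0  d9:0  d10:0  d11:0 → peak 8
PKG101@2: d1:4  d2:6  d3:6  d4:6  d5:8  d6:3  d7:3  d8:0  d9:0  d10:0  d11:0 → peak 8
PKG101@3: d1:4  d2:4  d3:8  d4:6  d5:8  d6:3  d7:3  d8:0  d9:0  d10:0  d11:0 → peak 8
PKG101@4: d1:4  d2:4  d3:6  d4:8  d5:8  d6:3  d7:3  d8:0  d9:0  d10:0  d11:0 → peak 8
PKG101@5: d1:4  d2:4  d3:6  d4:6  d5:10  d6:3  d7:3  d8:0  d9:0  d10:0  d11:0 → peak 10
PKG101@6: d1:4  d2:4  d3:6  d4:6  d5:8  d6:5  d7:3  d8:0  d9:0  d10:0  d11:0 → peak 8
PKG101@7: d1:4  d2:4  d3:6  d4:6  d5:8  d6:3  d7:5  d8:0  d9:0  d10:0  d11:0 → peak 8
PKG101@8: d1:4  d2:4  d3:6  d4:6  d5:8  d6:3  d7:3  d8:2  d9:0  d10:0  d11:0 → peak 8
Best is PKG101@1, peak 8.

8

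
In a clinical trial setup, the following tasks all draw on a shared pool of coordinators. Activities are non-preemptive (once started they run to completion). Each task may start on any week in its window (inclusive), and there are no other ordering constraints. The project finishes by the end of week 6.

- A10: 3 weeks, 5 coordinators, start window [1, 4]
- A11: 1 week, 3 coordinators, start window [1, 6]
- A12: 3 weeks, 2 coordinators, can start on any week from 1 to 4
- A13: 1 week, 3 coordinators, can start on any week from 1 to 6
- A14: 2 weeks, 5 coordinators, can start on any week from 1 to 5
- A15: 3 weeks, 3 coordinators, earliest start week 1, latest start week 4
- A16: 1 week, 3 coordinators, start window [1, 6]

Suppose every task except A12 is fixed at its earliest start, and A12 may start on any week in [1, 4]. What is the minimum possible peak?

22

A12@1: w1:24  w2:15  w3:10  w4:0  w5:0  w6:0 → peak 24
A12@2: w1:22  w2:15  w3:10  w4:2  w5:0  w6:0 → peak 22
A12@3: w1:22  w2:13  w3:10  w4:2  w5:2  w6:0 → peak 22
A12@4: w1:22  w2:13  w3:8  w4:2  w5:2  w6:2 → peak 22
Best is A12@2, peak 22.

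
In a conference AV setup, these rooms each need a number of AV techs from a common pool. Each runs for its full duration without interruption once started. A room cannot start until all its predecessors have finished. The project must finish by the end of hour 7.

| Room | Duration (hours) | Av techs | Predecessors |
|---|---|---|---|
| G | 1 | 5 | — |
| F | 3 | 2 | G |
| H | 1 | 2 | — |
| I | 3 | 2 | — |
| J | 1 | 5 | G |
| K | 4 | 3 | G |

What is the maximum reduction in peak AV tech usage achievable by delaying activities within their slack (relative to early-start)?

Early-start peak: h1:9  h2:12  h3:7  h4:5  h5:3  h6:0  h7:0 ⇒ 12.
Leveled (G@1, F@2, H@1, I@2, J@6, K@2): h1:7  h2:7  h3:7  h4:7  h5:3  h6:5  h7:0 ⇒ 7.
Reduction 12 − 7 = 5.

5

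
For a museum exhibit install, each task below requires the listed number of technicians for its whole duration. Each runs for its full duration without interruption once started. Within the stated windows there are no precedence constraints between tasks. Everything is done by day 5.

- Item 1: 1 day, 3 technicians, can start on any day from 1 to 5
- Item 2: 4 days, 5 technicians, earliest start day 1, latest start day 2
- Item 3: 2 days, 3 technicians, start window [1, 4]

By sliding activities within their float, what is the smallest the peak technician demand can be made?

8

Early-start (Item 1@1, Item 2@1, Item 3@1) gives peak 11: d1:11  d2:8  d3:5  d4:5  d5:0.
Shift Item 3→2.
Schedule Item 1@1, Item 2@1, Item 3@2: d1:8  d2:8  d3:8  d4:5  d5:0 — peak 8.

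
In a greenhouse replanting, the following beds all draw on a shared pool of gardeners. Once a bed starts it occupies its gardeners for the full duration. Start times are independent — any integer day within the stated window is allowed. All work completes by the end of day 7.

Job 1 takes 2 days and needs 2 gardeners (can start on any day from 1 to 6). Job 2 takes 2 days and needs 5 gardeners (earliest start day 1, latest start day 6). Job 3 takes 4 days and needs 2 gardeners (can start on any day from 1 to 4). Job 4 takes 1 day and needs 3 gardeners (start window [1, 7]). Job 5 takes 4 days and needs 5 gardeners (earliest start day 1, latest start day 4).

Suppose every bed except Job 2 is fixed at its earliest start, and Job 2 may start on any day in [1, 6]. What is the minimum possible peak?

12

Job 2@1: d1:17  d2:14  d3:7  d4:7  d5:0  d6:0  d7:0 → peak 17
Job 2@2: d1:12  d2:14  d3:12  d4:7  d5:0  d6:0  d7:0 → peak 14
Job 2@3: d1:12  d2:9  d3:12  d4:12  d5:0  d6:0  d7:0 → peak 12
Job 2@4: d1:12  d2:9  d3:7  d4:12  d5:5  d6:0  d7:0 → peak 12
Job 2@5: d1:12  d2:9  d3:7  d4:7  d5:5  d6:5  d7:0 → peak 12
Job 2@6: d1:12  d2:9  d3:7  d4:7  d5:0  d6:5  d7:5 → peak 12
Best is Job 2@3, peak 12.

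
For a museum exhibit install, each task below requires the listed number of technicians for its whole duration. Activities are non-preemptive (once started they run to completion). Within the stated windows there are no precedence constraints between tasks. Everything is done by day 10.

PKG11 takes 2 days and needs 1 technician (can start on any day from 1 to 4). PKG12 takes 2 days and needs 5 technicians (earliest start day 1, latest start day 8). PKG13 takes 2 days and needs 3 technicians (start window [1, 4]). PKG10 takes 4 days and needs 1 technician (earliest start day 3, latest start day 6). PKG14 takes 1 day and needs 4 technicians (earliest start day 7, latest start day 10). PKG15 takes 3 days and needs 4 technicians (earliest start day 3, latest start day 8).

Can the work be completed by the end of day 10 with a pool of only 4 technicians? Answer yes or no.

The minimum achievable peak is 5; 4 < 5, so no feasible schedule stays within the cap.

no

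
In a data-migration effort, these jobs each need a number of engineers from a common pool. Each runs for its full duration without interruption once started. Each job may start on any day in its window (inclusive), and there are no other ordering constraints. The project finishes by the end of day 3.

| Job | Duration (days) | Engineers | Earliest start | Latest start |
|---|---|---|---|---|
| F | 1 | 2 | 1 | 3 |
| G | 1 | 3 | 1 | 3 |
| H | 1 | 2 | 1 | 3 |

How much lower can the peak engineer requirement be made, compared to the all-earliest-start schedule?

Early-start peak: d1:7  d2:0  d3:0 ⇒ 7.
Leveled (F@1, G@2, H@3): d1:2  d2:3  d3:2 ⇒ 3.
Reduction 7 − 3 = 4.

4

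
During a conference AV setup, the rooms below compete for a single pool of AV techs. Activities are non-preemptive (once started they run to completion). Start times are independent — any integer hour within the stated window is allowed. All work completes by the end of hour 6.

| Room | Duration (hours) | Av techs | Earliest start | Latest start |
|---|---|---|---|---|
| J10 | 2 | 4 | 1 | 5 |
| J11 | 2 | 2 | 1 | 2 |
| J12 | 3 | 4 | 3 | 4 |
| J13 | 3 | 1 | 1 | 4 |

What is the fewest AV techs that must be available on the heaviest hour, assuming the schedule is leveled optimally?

6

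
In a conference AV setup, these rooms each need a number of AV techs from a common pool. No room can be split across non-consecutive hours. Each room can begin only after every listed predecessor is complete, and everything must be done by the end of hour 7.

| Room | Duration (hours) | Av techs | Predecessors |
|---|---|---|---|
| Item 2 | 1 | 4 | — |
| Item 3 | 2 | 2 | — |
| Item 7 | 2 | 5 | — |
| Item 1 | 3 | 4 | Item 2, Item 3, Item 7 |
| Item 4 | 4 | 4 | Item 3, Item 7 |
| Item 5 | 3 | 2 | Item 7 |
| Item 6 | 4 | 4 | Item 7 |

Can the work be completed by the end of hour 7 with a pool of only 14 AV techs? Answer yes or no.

yes

Schedule Item 2@1, Item 3@1, Item 7@1, Item 1@3, Item 4@3, Item 5@3, Item 6@3: h1:11  h2:7  h3:14  h4:14  h5:14  h6:8  h7:0 — peak 14 ≤ 14.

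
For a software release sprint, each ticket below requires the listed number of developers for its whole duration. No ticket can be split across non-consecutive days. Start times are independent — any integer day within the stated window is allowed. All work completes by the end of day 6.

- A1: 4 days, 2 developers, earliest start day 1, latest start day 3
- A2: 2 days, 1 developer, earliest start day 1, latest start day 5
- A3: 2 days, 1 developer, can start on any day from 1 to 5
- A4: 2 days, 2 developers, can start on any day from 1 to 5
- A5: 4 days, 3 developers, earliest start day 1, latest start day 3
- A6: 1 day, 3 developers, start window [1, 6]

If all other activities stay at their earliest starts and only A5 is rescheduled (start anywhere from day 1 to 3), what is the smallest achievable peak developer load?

9

A5@1: d1:12  d2:9  d3:5  d4:5  d5:0  d6:0 → peak 12
A5@2: d1:9  d2:9  d3:5  d4:5  d5:3  d6:0 → peak 9
A5@3: d1:9  d2:6  d3:5  d4:5  d5:3  d6:3 → peak 9
Best is A5@2, peak 9.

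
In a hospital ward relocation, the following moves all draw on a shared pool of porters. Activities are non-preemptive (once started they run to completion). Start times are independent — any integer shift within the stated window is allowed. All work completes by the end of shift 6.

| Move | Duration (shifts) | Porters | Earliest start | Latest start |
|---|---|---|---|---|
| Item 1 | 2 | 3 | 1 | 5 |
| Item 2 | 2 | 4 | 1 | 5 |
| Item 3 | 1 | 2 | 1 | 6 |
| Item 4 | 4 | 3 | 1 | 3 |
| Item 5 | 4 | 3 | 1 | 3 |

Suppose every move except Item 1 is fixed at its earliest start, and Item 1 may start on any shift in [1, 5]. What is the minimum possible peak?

12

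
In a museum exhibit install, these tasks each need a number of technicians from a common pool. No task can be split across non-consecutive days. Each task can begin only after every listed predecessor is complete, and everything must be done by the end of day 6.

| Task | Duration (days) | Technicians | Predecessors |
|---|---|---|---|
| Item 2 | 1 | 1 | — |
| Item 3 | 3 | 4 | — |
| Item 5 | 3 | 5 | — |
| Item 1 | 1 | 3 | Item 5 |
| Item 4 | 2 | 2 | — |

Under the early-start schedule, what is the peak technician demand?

12

Early-start schedule: Item 2@1, Item 3@1, Item 5@1, Item 1@4, Item 4@1.
Load per day: day 1: 12, day 2: 11, day 3: 9, day 4: 3, day 5: 0, day 6: 0.
Peak is 12.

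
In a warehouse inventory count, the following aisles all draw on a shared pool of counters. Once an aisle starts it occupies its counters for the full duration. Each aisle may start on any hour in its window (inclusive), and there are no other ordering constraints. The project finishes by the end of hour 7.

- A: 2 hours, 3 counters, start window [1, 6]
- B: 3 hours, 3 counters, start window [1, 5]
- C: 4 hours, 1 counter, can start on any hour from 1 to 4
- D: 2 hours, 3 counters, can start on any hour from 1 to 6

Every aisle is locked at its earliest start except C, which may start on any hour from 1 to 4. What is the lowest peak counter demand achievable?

9

C@1: h1:10  h2:10  h3:4  h4:1  h5:0  h6:0  h7:0 → peak 10
C@2: h1:9  h2:10  h3:4  h4:1  h5:1  h6:0  h7:0 → peak 10
C@3: h1:9  h2:9  h3:4  h4:1  h5:1  h6:1  h7:0 → peak 9
C@4: h1:9  h2:9  h3:3  h4:1  h5:1  h6:1  h7:1 → peak 9
Best is C@3, peak 9.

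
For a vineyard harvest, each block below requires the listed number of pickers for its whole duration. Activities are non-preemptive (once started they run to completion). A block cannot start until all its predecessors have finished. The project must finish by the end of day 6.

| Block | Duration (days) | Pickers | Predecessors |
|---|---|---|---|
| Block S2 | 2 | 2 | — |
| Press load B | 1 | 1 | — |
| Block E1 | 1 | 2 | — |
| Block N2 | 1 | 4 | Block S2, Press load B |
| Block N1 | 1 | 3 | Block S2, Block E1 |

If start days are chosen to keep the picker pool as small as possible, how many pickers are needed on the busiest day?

Early-start (Block S2@1, Press load B@1, Block E1@1, Block N2@3, Block N1@3) gives peak 7: d1:5  d2:2  d3:7  d4:0  d5:0  d6:0.
Shift Block E1→2, Block N1→4.
Schedule Block S2@1, Press load B@1, Block E1@2, Block N2@3, Block N1@4: d1:3  d2:4  d3:4  d4:3  d5:0  d6:0 — peak 4.

4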